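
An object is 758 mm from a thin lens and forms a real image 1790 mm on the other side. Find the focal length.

f = 533 mm (converging)

Real image ⇒ d_i = +1790 mm.
1/f = 1/d_o + 1/d_i = 1/(758) + 1/(1790) = 0.001878, so f = 533 mm.
Since f is positive, the thin lens is converging.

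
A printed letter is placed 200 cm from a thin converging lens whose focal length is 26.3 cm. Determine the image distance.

30.3 cm

Lens equation: 1/v = 1/f − 1/u = 1/(26.30) − 1/(200) = 0.03802 − 0.005000 = 0.03302, so v = 30.3 cm.
The image is real, inverted and reduced, on the far side of the lens.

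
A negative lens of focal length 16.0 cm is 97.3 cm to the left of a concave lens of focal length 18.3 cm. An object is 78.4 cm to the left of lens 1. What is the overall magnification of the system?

m = +0.0241

f₁ = −16.0 cm (diverging).
Lens 1: 1/d_i1 = 1/(-16.0) − 1/(78.4) = -0.07526, so d_i1 = -13.29 cm; m₁ = −d_i1/d_o1 = +0.1695.
d_o2 = 97.3 − (-13.29) = 110.6 cm.
f₂ = −18.3 cm (diverging).
Lens 2: 1/d_i2 = 1/(-18.3) − 1/(110.6) = -0.06369, so d_i2 = -15.70 cm; m₂ = −d_i2/d_o2 = +0.1420.
m = m₁·m₂ = (+0.1695)(+0.1420) = +0.0241.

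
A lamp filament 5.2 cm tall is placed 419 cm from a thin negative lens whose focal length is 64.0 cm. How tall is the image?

For a negative lens, f = -64.0 cm.
1/d_i = 1/f − 1/d_o = 1/(-64.00) − 1/(419) = -0.01801, so d_i = -55.52 cm.
m = −d_i/d_o = +0.1325.
|h_i| = |m|·h_o = 0.1325 × 5.2 = 0.689 cm. The image is virtual, upright and reduced, on the same side as the object.

0.689 cm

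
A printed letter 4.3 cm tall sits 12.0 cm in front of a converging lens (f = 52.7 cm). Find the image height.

5.57 cm

1/d_i = 1/f − 1/d_o = 1/(52.70) − 1/(12.0) = -0.06436, so d_i = -15.54 cm.
m = −d_i/d_o = +1.295.
|h_i| = |m|·h_o = 1.295 × 4.3 = 5.57 cm. The image is virtual, upright and enlarged, on the same side as the object.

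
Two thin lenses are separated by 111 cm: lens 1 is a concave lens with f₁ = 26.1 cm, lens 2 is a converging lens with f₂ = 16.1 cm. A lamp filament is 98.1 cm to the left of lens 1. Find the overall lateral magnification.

m = -0.0293

f₁ = −26.1 cm (diverging).
Lens 1: 1/d_i1 = 1/(-26.1) − 1/(98.1) = -0.04851, so d_i1 = -20.62 cm; m₁ = −d_i1/d_o1 = +0.2102.
d_o2 = 111 − (-20.62) = 131.6 cm.
Lens 2: 1/d_i2 = 1/(16.1) − 1/(131.6) = 0.05451, so d_i2 = 18.34 cm; m₂ = −d_i2/d_o2 = -0.1394.
m = m₁·m₂ = (+0.2102)(-0.1394) = -0.0293.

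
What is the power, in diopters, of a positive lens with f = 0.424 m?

P = +2.36 D

P = 1/f = 1/(0.424 m) = +2.36 D.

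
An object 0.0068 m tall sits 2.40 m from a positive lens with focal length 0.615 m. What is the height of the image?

0.00234 m

1/d_i = 1/f − 1/d_o = 1/(0.6150) − 1/(2.40) = 1.209, so d_i = 0.8269 m.
m = −d_i/d_o = -0.3445.
|h_i| = |m|·h_o = 0.3445 × 0.0068 = 0.00234 m. The image is real, inverted and reduced, on the far side of the lens.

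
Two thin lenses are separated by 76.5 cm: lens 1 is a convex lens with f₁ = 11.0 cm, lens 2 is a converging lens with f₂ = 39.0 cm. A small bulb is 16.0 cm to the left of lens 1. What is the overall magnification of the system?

m = +37.3

Lens 1: 1/d_i1 = 1/(11.0) − 1/(16.0) = 0.02841, so d_i1 = 35.20 cm; m₁ = −d_i1/d_o1 = -2.200.
d_o2 = 76.5 − (35.20) = 41.30 cm.
Lens 2: 1/d_i2 = 1/(39.0) − 1/(41.30) = 0.001428, so d_i2 = 700.3 cm; m₂ = −d_i2/d_o2 = -16.96.
m = m₁·m₂ = (-2.200)(-16.96) = +37.3.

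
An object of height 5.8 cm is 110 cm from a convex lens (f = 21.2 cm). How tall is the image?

1/d_i = 1/f − 1/d_o = 1/(21.20) − 1/(110) = 0.03808, so d_i = 26.26 cm.
m = −d_i/d_o = -0.2387.
|h_i| = |m|·h_o = 0.2387 × 5.8 = 1.38 cm. The image is real, inverted and reduced, on the far side of the lens.

1.38 cm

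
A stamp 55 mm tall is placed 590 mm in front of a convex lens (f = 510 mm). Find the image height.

351 mm

1/d_i = 1/f − 1/d_o = 1/(510.0) − 1/(590) = 0.0002659, so d_i = 3761 mm.
m = −d_i/d_o = -6.375.
|h_i| = |m|·h_o = 6.375 × 55 = 351 mm. The image is real, inverted and enlarged, on the far side of the lens.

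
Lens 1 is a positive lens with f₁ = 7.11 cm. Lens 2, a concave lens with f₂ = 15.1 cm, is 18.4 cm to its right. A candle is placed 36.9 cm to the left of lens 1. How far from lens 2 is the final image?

Lens 1: 1/d_i1 = 1/f₁ − 1/d_o1 = 1/(7.11) − 1/(36.9) = 0.1135, so d_i1 = 8.807 cm.
The intermediate image is 8.807 cm to the right of lens 1, which is 18.4 − (8.807) = 9.593 cm to the left of lens 2, so d_o2 = +9.593 cm.
Lens 2 is diverging, so f₂ = −15.1 cm.
Lens 2: 1/d_i2 = 1/f₂ − 1/d_o2 = 1/(-15.1) − 1/(9.593) = -0.1705, so d_i2 = -5.87 cm.
The final image is virtual, 5.87 cm to the left of lens 2 (overall magnification ≈ -0.15).

5.87 cm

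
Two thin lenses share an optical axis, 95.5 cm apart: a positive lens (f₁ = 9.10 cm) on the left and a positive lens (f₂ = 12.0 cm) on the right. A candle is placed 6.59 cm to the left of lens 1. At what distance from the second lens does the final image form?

13.3 cm

Lens 1: 1/d_i1 = 1/f₁ − 1/d_o1 = 1/(9.10) − 1/(6.59) = -0.04185, so d_i1 = -23.89 cm.
The intermediate image is 23.89 cm to the left of lens 1 (virtual), which is 95.5 − (-23.89) = 119.4 cm to the left of lens 2, so d_o2 = +119.4 cm.
Lens 2: 1/d_i2 = 1/f₂ − 1/d_o2 = 1/(12.0) − 1/(119.4) = 0.07496, so d_i2 = 13.3 cm.
The final image is real, 13.3 cm to the right of lens 2 (overall magnification ≈ -0.41).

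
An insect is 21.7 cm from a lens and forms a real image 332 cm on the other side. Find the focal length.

Real image ⇒ d_i = +332 cm.
1/f = 1/d_o + 1/d_i = 1/(21.7) + 1/(332) = 0.04909, so f = 20.4 cm.
Since f is positive, the lens is converging.

f = 20.4 cm (converging)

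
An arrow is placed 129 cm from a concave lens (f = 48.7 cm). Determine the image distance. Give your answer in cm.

For a concave lens, f = -48.7 cm.
Lens equation: 1/v = 1/f − 1/u = 1/(-48.70) − 1/(129) = -0.02053 − 0.007752 = -0.02829, so v = -35.4 cm.
The image is virtual, upright and reduced, on the same side as the object.

35.4 cm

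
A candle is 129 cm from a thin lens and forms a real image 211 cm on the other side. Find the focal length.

Real image ⇒ d_i = +211 cm.
1/f = 1/d_o + 1/d_i = 1/(129) + 1/(211) = 0.01249, so f = 80.1 cm.
Since f is positive, the thin lens is converging.

f = 80.1 cm (converging)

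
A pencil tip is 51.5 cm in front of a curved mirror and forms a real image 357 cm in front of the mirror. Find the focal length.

f = 45.0 cm (concave)

Real image ⇒ d_i = +357 cm.
1/f = 1/d_o + 1/d_i = 1/(51.5) + 1/(357) = 0.02222, so f = 45.0 cm.
Since f is positive, the curved mirror is concave.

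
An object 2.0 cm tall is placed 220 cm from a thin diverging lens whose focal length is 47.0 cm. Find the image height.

0.352 cm

For a diverging lens, f = -47.0 cm.
1/d_i = 1/f − 1/d_o = 1/(-47.00) − 1/(220) = -0.02582, so d_i = -38.73 cm.
m = −d_i/d_o = +0.1760.
|h_i| = |m|·h_o = 0.1760 × 2.0 = 0.352 cm. The image is virtual, upright and reduced, on the same side as the object.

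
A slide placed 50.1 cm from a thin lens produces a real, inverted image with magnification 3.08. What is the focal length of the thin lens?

m = −d_i/d_o ⇒ d_i = −m·d_o = −(-3.08)·(50.1) = 154.3 cm.
1/f = 1/d_o + 1/d_i = 1/(50.1) + 1/(154.3) = 0.02644, so f = 37.8 cm.
Since f is positive, the thin lens is converging.

f = 37.8 cm (converging)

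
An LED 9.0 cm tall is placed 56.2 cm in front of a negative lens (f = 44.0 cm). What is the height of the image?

3.95 cm

For a negative lens, f = -44.0 cm.
1/d_i = 1/f − 1/d_o = 1/(-44.00) − 1/(56.2) = -0.04052, so d_i = -24.68 cm.
m = −d_i/d_o = +0.4391.
|h_i| = |m|·h_o = 0.4391 × 9.0 = 3.95 cm. The image is virtual, upright and reduced, on the same side as the object.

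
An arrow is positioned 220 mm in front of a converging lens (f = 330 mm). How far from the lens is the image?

Thin-lens equation: 1/d_i = 1/f − 1/d_o = 1/(330.0) − 1/(220) = 0.003030 − 0.004545 = -0.001515, so d_i = -660 mm.
The image is virtual, upright and enlarged, on the same side as the object.

660 mm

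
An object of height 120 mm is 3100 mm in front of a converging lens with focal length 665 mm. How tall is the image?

1/d_i = 1/f − 1/d_o = 1/(665.0) − 1/(3100) = 0.001181, so d_i = 846.6 mm.
m = −d_i/d_o = -0.2731.
|h_i| = |m|·h_o = 0.2731 × 120 = 32.8 mm. The image is real, inverted and reduced, on the far side of the lens.

32.8 mm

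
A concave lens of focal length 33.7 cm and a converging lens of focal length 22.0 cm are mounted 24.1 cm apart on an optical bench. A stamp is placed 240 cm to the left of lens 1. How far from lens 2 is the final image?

37.3 cm

Lens 1 is diverging, so f₁ = −33.7 cm.
Lens 1: 1/d_i1 = 1/f₁ − 1/d_o1 = 1/(-33.7) − 1/(240) = -0.03384, so d_i1 = -29.55 cm.
The intermediate image is 29.55 cm to the left of lens 1 (virtual), which is 24.1 − (-29.55) = 53.65 cm to the left of lens 2, so d_o2 = +53.65 cm.
Lens 2: 1/d_i2 = 1/f₂ − 1/d_o2 = 1/(22.0) − 1/(53.65) = 0.02682, so d_i2 = 37.3 cm.
The final image is real, 37.3 cm to the right of lens 2 (overall magnification ≈ -0.086).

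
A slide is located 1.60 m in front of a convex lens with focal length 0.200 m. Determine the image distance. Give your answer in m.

0.229 m

Lens equation: 1/q = 1/f − 1/p = 1/(0.2000) − 1/(1.60) = 5.000 − 0.6250 = 4.375, so q = 0.229 m.
The image is real, inverted and reduced, on the far side of the lens.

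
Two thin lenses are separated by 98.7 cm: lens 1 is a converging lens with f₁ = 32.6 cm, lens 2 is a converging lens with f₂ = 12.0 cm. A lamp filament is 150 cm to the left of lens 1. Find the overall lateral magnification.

Lens 1: 1/d_i1 = 1/(32.6) − 1/(150) = 0.02401, so d_i1 = 41.65 cm; m₁ = −d_i1/d_o1 = -0.2777.
d_o2 = 98.7 − (41.65) = 57.05 cm.
Lens 2: 1/d_i2 = 1/(12.0) − 1/(57.05) = 0.06580, so d_i2 = 15.20 cm; m₂ = −d_i2/d_o2 = -0.2664.
m = m₁·m₂ = (-0.2777)(-0.2664) = +0.0740.

m = +0.0740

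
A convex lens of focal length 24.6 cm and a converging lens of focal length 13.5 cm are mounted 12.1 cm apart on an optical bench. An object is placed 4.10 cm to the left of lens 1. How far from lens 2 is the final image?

Lens 1: 1/d_i1 = 1/f₁ − 1/d_o1 = 1/(24.6) − 1/(4.10) = -0.2033, so d_i1 = -4.920 cm.
The intermediate image is 4.920 cm to the left of lens 1 (virtual), which is 12.1 − (-4.920) = 17.02 cm to the left of lens 2, so d_o2 = +17.02 cm.
Lens 2: 1/d_i2 = 1/f₂ − 1/d_o2 = 1/(13.5) − 1/(17.02) = 0.01532, so d_i2 = 65.3 cm.
The final image is real, 65.3 cm to the right of lens 2 (overall magnification ≈ -4.6).

65.3 cm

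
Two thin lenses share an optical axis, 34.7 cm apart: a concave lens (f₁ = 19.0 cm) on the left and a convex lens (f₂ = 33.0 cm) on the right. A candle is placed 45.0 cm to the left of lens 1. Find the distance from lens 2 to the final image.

Lens 1 is diverging, so f₁ = −19.0 cm.
Lens 1: 1/d_i1 = 1/f₁ − 1/d_o1 = 1/(-19.0) − 1/(45.0) = -0.07485, so d_i1 = -13.36 cm.
The intermediate image is 13.36 cm to the left of lens 1 (virtual), which is 34.7 − (-13.36) = 48.06 cm to the left of lens 2, so d_o2 = +48.06 cm.
Lens 2: 1/d_i2 = 1/f₂ − 1/d_o2 = 1/(33.0) − 1/(48.06) = 0.009496, so d_i2 = 105 cm.
The final image is real, 105 cm to the right of lens 2 (overall magnification ≈ -0.65).

105 cm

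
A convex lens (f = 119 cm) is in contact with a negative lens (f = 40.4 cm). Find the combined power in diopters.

P₁ = 1/f₁ = 1/(1.19 m) = +0.8403 D; P₂ = 1/f₂ = 1/(-0.404 m) = -2.475 D.
For thin lenses in contact, P = P₁ + P₂ = (+0.8403) + (-2.475) = -1.63 D.

P = -1.63 D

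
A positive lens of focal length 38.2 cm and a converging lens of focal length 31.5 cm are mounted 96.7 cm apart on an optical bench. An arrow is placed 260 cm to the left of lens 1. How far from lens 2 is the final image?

80.1 cm

Lens 1: 1/d_i1 = 1/f₁ − 1/d_o1 = 1/(38.2) − 1/(260) = 0.02233, so d_i1 = 44.78 cm.
The intermediate image is 44.78 cm to the right of lens 1, which is 96.7 − (44.78) = 51.92 cm to the left of lens 2, so d_o2 = +51.92 cm.
Lens 2: 1/d_i2 = 1/f₂ − 1/d_o2 = 1/(31.5) − 1/(51.92) = 0.01249, so d_i2 = 80.1 cm.
The final image is real, 80.1 cm to the right of lens 2 (overall magnification ≈ 0.27).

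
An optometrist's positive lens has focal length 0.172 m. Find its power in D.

P = 1/f = 1/(0.172 m) = +5.81 D.

P = +5.81 D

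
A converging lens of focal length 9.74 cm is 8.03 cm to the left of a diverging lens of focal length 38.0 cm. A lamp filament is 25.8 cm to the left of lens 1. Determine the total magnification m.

m = -0.759

Lens 1: 1/d_i1 = 1/(9.74) − 1/(25.8) = 0.06391, so d_i1 = 15.65 cm; m₁ = −d_i1/d_o1 = -0.6066.
d_o2 = 8.03 − (15.65) = -7.620 cm (virtual object).
f₂ = −38.0 cm (diverging).
Lens 2: 1/d_i2 = 1/(-38.0) − 1/(-7.620) = 0.1049, so d_i2 = 9.531 cm; m₂ = −d_i2/d_o2 = +1.251.
m = m₁·m₂ = (-0.6066)(+1.251) = -0.759.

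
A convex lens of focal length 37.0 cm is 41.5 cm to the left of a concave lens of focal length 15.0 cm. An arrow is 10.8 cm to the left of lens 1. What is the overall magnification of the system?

m = +0.295

Lens 1: 1/d_i1 = 1/(37.0) − 1/(10.8) = -0.06557, so d_i1 = -15.25 cm; m₁ = −d_i1/d_o1 = +1.412.
d_o2 = 41.5 − (-15.25) = 56.75 cm.
f₂ = −15.0 cm (diverging).
Lens 2: 1/d_i2 = 1/(-15.0) − 1/(56.75) = -0.08429, so d_i2 = -11.86 cm; m₂ = −d_i2/d_o2 = +0.2091.
m = m₁·m₂ = (+1.412)(+0.2091) = +0.295.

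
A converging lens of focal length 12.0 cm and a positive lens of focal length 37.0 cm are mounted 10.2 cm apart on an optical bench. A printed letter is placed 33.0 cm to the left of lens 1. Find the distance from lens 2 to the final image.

Lens 1: 1/d_i1 = 1/f₁ − 1/d_o1 = 1/(12.0) − 1/(33.0) = 0.05303, so d_i1 = 18.86 cm.
The intermediate image is 18.86 cm to the right of lens 1, which lies 8.660 cm to the right of lens 2 — a virtual object — so d_o2 = −8.660 cm.
Lens 2: 1/d_i2 = 1/f₂ − 1/d_o2 = 1/(37.0) − 1/(-8.660) = 0.1425, so d_i2 = 7.02 cm.
The final image is real, 7.02 cm to the right of lens 2 (overall magnification ≈ -0.46).

7.02 cm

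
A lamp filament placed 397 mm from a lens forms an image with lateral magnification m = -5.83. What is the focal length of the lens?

f = 339 mm (converging)

m = −d_i/d_o ⇒ d_i = −m·d_o = −(-5.83)·(397) = 2315 mm.
1/f = 1/d_o + 1/d_i = 1/(397) + 1/(2315) = 0.002951, so f = 339 mm.
Since f is positive, the lens is converging.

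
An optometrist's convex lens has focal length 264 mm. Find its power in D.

f = 26.4 cm = 0.264 m.
P = 1/f = 1/(0.264 m) = +3.79 D.

P = +3.79 D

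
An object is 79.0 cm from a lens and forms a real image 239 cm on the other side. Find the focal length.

Real image ⇒ d_i = +239 cm.
1/f = 1/d_o + 1/d_i = 1/(79.0) + 1/(239) = 0.01684, so f = 59.4 cm.
Since f is positive, the lens is converging.

f = 59.4 cm (converging)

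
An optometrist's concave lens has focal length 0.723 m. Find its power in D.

P = -1.38 D

For a concave lens, f = −0.723 m.
P = 1/f = 1/(-0.723 m) = -1.38 D.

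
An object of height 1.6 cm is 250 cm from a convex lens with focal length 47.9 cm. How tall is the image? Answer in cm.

1/d_i = 1/f − 1/d_o = 1/(47.90) − 1/(250) = 0.01688, so d_i = 59.25 cm.
m = −d_i/d_o = -0.2370.
|h_i| = |m|·h_o = 0.2370 × 1.6 = 0.379 cm. The image is real, inverted and reduced, on the far side of the lens.

0.379 cm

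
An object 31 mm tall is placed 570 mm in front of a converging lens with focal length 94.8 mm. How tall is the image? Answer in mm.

1/d_i = 1/f − 1/d_o = 1/(94.80) − 1/(570) = 0.008794, so d_i = 113.7 mm.
m = −d_i/d_o = -0.1995.
|h_i| = |m|·h_o = 0.1995 × 31 = 6.18 mm. The image is real, inverted and reduced, on the far side of the lens.

6.18 mm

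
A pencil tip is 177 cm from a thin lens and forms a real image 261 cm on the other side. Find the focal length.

Real image ⇒ d_i = +261 cm.
1/f = 1/d_o + 1/d_i = 1/(177) + 1/(261) = 0.009481, so f = 105 cm.
Since f is positive, the thin lens is converging.

f = 105 cm (converging)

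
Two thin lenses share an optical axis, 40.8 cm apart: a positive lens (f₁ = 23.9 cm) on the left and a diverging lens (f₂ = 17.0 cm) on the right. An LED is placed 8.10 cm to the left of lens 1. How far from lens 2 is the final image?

12.9 cm

Lens 1: 1/d_i1 = 1/f₁ − 1/d_o1 = 1/(23.9) − 1/(8.10) = -0.08162, so d_i1 = -12.25 cm.
The intermediate image is 12.25 cm to the left of lens 1 (virtual), which is 40.8 − (-12.25) = 53.05 cm to the left of lens 2, so d_o2 = +53.05 cm.
Lens 2 is diverging, so f₂ = −17.0 cm.
Lens 2: 1/d_i2 = 1/f₂ − 1/d_o2 = 1/(-17.0) − 1/(53.05) = -0.07767, so d_i2 = -12.9 cm.
The final image is virtual, 12.9 cm to the left of lens 2 (overall magnification ≈ 0.37).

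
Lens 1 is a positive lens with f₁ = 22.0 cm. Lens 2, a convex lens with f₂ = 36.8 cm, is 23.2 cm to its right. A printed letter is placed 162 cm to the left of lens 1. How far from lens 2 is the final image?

2.13 cm

Lens 1: 1/d_i1 = 1/f₁ − 1/d_o1 = 1/(22.0) − 1/(162) = 0.03928, so d_i1 = 25.46 cm.
The intermediate image is 25.46 cm to the right of lens 1, which lies 2.260 cm to the right of lens 2 — a virtual object — so d_o2 = −2.260 cm.
Lens 2: 1/d_i2 = 1/f₂ − 1/d_o2 = 1/(36.8) − 1/(-2.260) = 0.4697, so d_i2 = 2.13 cm.
The final image is real, 2.13 cm to the right of lens 2 (overall magnification ≈ -0.15).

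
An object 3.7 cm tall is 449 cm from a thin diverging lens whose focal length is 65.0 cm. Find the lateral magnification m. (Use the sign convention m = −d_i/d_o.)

For a diverging lens, f = -65.0 cm.
1/d_i = 1/f − 1/d_o = 1/(-65.00) − 1/(449) = -0.01761, so d_i = -56.78 cm.
m = −d_i/d_o = −(-56.78)/(449) = +0.126.
The image is virtual, upright and reduced, on the same side as the object.

m = +0.126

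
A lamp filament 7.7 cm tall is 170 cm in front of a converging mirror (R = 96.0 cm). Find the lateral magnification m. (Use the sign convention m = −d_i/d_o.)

m = -0.393

f = R/2 = 96.0/2 = 48.00 cm.
1/d_i = 1/f − 1/d_o = 1/(48.00) − 1/(170) = 0.01495, so d_i = 66.89 cm.
m = −d_i/d_o = −(66.89)/(170) = -0.393.
The image is real, inverted and reduced, in front of the mirror.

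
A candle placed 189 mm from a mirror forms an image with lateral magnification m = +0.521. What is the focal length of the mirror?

m = −d_i/d_o ⇒ d_i = −m·d_o = −(+0.521)·(189) = -98.47 mm.
1/f = 1/d_o + 1/d_i = 1/(189) + 1/(-98.47) = -0.004864, so f = -206 mm.
Since f is negative, the mirror is convex.

f = -206 mm (convex)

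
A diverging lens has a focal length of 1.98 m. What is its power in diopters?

P = -0.505 D

For a diverging lens, f = −1.98 m.
P = 1/f = 1/(-1.98 m) = -0.505 D.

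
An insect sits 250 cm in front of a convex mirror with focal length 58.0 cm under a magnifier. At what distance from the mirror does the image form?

For a convex mirror, f = -58.0 cm.
Mirror equation: 1/v = 1/f − 1/u = 1/(-58.00) − 1/(250) = -0.01724 − 0.004000 = -0.02124, so v = -47.1 cm.
The image is virtual, upright and reduced, behind the mirror.

47.1 cm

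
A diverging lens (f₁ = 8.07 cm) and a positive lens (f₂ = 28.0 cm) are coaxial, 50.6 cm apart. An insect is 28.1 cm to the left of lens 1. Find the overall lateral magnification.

m = -0.216

f₁ = −8.07 cm (diverging).
Lens 1: 1/d_i1 = 1/(-8.07) − 1/(28.1) = -0.1595, so d_i1 = -6.269 cm; m₁ = −d_i1/d_o1 = +0.2231.
d_o2 = 50.6 − (-6.269) = 56.87 cm.
Lens 2: 1/d_i2 = 1/(28.0) − 1/(56.87) = 0.01813, so d_i2 = 55.16 cm; m₂ = −d_i2/d_o2 = -0.9699.
m = m₁·m₂ = (+0.2231)(-0.9699) = -0.216.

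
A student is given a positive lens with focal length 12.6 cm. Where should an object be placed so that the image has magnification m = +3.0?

m = −d_i/d_o ⇒ d_i = −m·d_o.
1/f = 1/d_o + 1/d_i = 1/d_o − 1/(m·d_o) = (1 − 1/m)/d_o, so d_o = f(1 − 1/m) = (12.60)(1 − 1/(+3.0)) = 8.40 cm.

8.40 cm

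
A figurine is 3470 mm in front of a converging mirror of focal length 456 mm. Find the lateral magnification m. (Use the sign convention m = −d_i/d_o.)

1/d_i = 1/f − 1/d_o = 1/(456.0) − 1/(3470) = 0.001905, so d_i = 525.0 mm.
m = −d_i/d_o = −(525.0)/(3470) = -0.151.
The image is real, inverted and reduced, in front of the mirror.

m = -0.151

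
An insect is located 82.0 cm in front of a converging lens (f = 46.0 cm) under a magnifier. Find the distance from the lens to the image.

105 cm

Thin-lens equation: 1/d_i = 1/f − 1/d_o = 1/(46.00) − 1/(82.0) = 0.02174 − 0.01220 = 0.009544, so d_i = 105 cm.
The image is real, inverted and enlarged, on the far side of the lens.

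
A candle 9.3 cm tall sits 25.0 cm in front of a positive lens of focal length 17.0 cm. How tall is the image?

19.8 cm

1/d_i = 1/f − 1/d_o = 1/(17.00) − 1/(25.0) = 0.01882, so d_i = 53.12 cm.
m = −d_i/d_o = -2.125.
|h_i| = |m|·h_o = 2.125 × 9.3 = 19.8 cm. The image is real, inverted and enlarged, on the far side of the lens.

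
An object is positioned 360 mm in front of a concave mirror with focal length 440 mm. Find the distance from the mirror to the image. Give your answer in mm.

1980 mm

Mirror equation: 1/q = 1/f − 1/p = 1/(440.0) − 1/(360) = 0.002273 − 0.002778 = -0.0005051, so q = -1980 mm.
The image is virtual, upright and enlarged, behind the mirror.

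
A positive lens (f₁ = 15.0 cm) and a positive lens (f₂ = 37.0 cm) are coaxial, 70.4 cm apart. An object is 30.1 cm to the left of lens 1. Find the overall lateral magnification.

m = +10.5

Lens 1: 1/d_i1 = 1/(15.0) − 1/(30.1) = 0.03344, so d_i1 = 29.90 cm; m₁ = −d_i1/d_o1 = -0.9934.
d_o2 = 70.4 − (29.90) = 40.50 cm.
Lens 2: 1/d_i2 = 1/(37.0) − 1/(40.50) = 0.002336, so d_i2 = 428.1 cm; m₂ = −d_i2/d_o2 = -10.57.
m = m₁·m₂ = (-0.9934)(-10.57) = +10.5.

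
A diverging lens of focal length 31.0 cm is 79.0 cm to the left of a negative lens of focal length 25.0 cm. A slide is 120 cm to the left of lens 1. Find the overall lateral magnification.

f₁ = −31.0 cm (diverging).
Lens 1: 1/d_i1 = 1/(-31.0) − 1/(120) = -0.04059, so d_i1 = -24.64 cm; m₁ = −d_i1/d_o1 = +0.2053.
d_o2 = 79.0 − (-24.64) = 103.6 cm.
f₂ = −25.0 cm (diverging).
Lens 2: 1/d_i2 = 1/(-25.0) − 1/(103.6) = -0.04965, so d_i2 = -20.14 cm; m₂ = −d_i2/d_o2 = +0.1944.
m = m₁·m₂ = (+0.2053)(+0.1944) = +0.0399.

m = +0.0399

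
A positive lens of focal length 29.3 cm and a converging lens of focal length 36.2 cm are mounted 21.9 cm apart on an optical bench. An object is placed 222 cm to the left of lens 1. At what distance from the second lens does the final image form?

8.93 cm

Lens 1: 1/d_i1 = 1/f₁ − 1/d_o1 = 1/(29.3) − 1/(222) = 0.02963, so d_i1 = 33.76 cm.
The intermediate image is 33.76 cm to the right of lens 1, which lies 11.86 cm to the right of lens 2 — a virtual object — so d_o2 = −11.86 cm.
Lens 2: 1/d_i2 = 1/f₂ − 1/d_o2 = 1/(36.2) − 1/(-11.86) = 0.1119, so d_i2 = 8.93 cm.
The final image is real, 8.93 cm to the right of lens 2 (overall magnification ≈ -0.11).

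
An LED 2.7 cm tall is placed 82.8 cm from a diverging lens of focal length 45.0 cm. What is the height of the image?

0.951 cm

For a diverging lens, f = -45.0 cm.
1/d_i = 1/f − 1/d_o = 1/(-45.00) − 1/(82.8) = -0.03430, so d_i = -29.15 cm.
m = −d_i/d_o = +0.3521.
|h_i| = |m|·h_o = 0.3521 × 2.7 = 0.951 cm. The image is virtual, upright and reduced, on the same side as the object.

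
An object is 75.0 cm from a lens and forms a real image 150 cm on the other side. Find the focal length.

Real image ⇒ d_i = +150 cm.
1/f = 1/d_o + 1/d_i = 1/(75.0) + 1/(150) = 0.02000, so f = 50.0 cm.
Since f is positive, the lens is converging.

f = 50.0 cm (converging)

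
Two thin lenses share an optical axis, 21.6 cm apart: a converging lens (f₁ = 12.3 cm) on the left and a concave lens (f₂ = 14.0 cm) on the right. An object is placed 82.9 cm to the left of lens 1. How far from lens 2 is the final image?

Lens 1: 1/d_i1 = 1/f₁ − 1/d_o1 = 1/(12.3) − 1/(82.9) = 0.06924, so d_i1 = 14.44 cm.
The intermediate image is 14.44 cm to the right of lens 1, which is 21.6 − (14.44) = 7.160 cm to the left of lens 2, so d_o2 = +7.160 cm.
Lens 2 is diverging, so f₂ = −14.0 cm.
Lens 2: 1/d_i2 = 1/f₂ − 1/d_o2 = 1/(-14.0) − 1/(7.160) = -0.2111, so d_i2 = -4.74 cm.
The final image is virtual, 4.74 cm to the left of lens 2 (overall magnification ≈ -0.12).

4.74 cm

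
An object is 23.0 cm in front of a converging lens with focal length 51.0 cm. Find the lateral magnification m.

1/d_i = 1/f − 1/d_o = 1/(51.00) − 1/(23.0) = -0.02387, so d_i = -41.89 cm.
m = −d_i/d_o = −(-41.89)/(23.0) = +1.82.
The image is virtual, upright and enlarged, on the same side as the object.

m = +1.82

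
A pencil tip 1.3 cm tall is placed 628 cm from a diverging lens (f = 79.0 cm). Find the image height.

0.145 cm

For a diverging lens, f = -79.0 cm.
1/d_i = 1/f − 1/d_o = 1/(-79.00) − 1/(628) = -0.01425, so d_i = -70.17 cm.
m = −d_i/d_o = +0.1117.
|h_i| = |m|·h_o = 0.1117 × 1.3 = 0.145 cm. The image is virtual, upright and reduced, on the same side as the object.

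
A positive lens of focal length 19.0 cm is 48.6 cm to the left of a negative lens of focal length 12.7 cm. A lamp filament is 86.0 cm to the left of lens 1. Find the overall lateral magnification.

m = -0.0976

Lens 1: 1/d_i1 = 1/(19.0) − 1/(86.0) = 0.04100, so d_i1 = 24.39 cm; m₁ = −d_i1/d_o1 = -0.2836.
d_o2 = 48.6 − (24.39) = 24.21 cm.
f₂ = −12.7 cm (diverging).
Lens 2: 1/d_i2 = 1/(-12.7) − 1/(24.21) = -0.1200, so d_i2 = -8.330 cm; m₂ = −d_i2/d_o2 = +0.3441.
m = m₁·m₂ = (-0.2836)(+0.3441) = -0.0976.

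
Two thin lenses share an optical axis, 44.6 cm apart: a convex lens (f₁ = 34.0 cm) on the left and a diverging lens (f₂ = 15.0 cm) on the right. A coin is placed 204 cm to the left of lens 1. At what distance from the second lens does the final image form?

Lens 1: 1/d_i1 = 1/f₁ − 1/d_o1 = 1/(34.0) − 1/(204) = 0.02451, so d_i1 = 40.80 cm.
The intermediate image is 40.80 cm to the right of lens 1, which is 44.6 − (40.80) = 3.800 cm to the left of lens 2, so d_o2 = +3.800 cm.
Lens 2 is diverging, so f₂ = −15.0 cm.
Lens 2: 1/d_i2 = 1/f₂ − 1/d_o2 = 1/(-15.0) − 1/(3.800) = -0.3298, so d_i2 = -3.03 cm.
The final image is virtual, 3.03 cm to the left of lens 2 (overall magnification ≈ -0.16).

3.03 cm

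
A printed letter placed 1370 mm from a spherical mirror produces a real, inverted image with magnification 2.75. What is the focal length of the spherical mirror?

m = −d_i/d_o ⇒ d_i = −m·d_o = −(-2.75)·(1370) = 3768 mm.
1/f = 1/d_o + 1/d_i = 1/(1370) + 1/(3768) = 0.0009953, so f = 1000 mm.
Since f is positive, the spherical mirror is concave.

f = 1000 mm (concave)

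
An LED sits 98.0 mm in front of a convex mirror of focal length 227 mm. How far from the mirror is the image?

For a convex mirror, f = -227 mm.
Mirror equation: 1/v = 1/f − 1/u = 1/(-227.0) − 1/(98.0) = -0.004405 − 0.01020 = -0.01461, so v = -68.4 mm.
The image is virtual, upright and reduced, behind the mirror.

68.4 mm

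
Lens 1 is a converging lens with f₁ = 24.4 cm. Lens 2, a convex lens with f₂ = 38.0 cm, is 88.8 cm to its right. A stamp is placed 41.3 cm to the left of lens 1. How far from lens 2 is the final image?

Lens 1: 1/d_i1 = 1/f₁ − 1/d_o1 = 1/(24.4) − 1/(41.3) = 0.01677, so d_i1 = 59.63 cm.
The intermediate image is 59.63 cm to the right of lens 1, which is 88.8 − (59.63) = 29.17 cm to the left of lens 2, so d_o2 = +29.17 cm.
Lens 2: 1/d_i2 = 1/f₂ − 1/d_o2 = 1/(38.0) − 1/(29.17) = -0.007966, so d_i2 = -126 cm.
The final image is virtual, 126 cm to the left of lens 2 (overall magnification ≈ -6.2).

126 cm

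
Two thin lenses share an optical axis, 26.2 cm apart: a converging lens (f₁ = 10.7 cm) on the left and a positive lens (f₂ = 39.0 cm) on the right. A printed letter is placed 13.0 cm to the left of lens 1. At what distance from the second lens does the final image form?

18.2 cm

Lens 1: 1/d_i1 = 1/f₁ − 1/d_o1 = 1/(10.7) − 1/(13.0) = 0.01653, so d_i1 = 60.48 cm.
The intermediate image is 60.48 cm to the right of lens 1, which lies 34.28 cm to the right of lens 2 — a virtual object — so d_o2 = −34.28 cm.
Lens 2: 1/d_i2 = 1/f₂ − 1/d_o2 = 1/(39.0) − 1/(-34.28) = 0.05481, so d_i2 = 18.2 cm.
The final image is real, 18.2 cm to the right of lens 2 (overall magnification ≈ -2.5).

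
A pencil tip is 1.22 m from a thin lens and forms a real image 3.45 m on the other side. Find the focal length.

f = 0.901 m (converging)

Real image ⇒ d_i = +3.45 m.
1/f = 1/d_o + 1/d_i = 1/(1.22) + 1/(3.45) = 1.110, so f = 0.901 m.
Since f is positive, the thin lens is converging.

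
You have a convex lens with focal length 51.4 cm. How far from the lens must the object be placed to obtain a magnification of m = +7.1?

44.2 cm

m = −d_i/d_o ⇒ d_i = −m·d_o.
1/f = 1/d_o + 1/d_i = 1/d_o − 1/(m·d_o) = (1 − 1/m)/d_o, so d_o = f(1 − 1/m) = (51.40)(1 − 1/(+7.1)) = 44.2 cm.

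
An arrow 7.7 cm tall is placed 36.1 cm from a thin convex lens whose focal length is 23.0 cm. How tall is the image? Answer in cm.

13.5 cm

1/d_i = 1/f − 1/d_o = 1/(23.00) − 1/(36.1) = 0.01578, so d_i = 63.38 cm.
m = −d_i/d_o = -1.756.
|h_i| = |m|·h_o = 1.756 × 7.7 = 13.5 cm. The image is real, inverted and enlarged, on the far side of the lens.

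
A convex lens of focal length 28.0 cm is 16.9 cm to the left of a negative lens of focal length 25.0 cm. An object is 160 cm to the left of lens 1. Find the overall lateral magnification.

Lens 1: 1/d_i1 = 1/(28.0) − 1/(160) = 0.02946, so d_i1 = 33.94 cm; m₁ = −d_i1/d_o1 = -0.2121.
d_o2 = 16.9 − (33.94) = -17.04 cm (virtual object).
f₂ = −25.0 cm (diverging).
Lens 2: 1/d_i2 = 1/(-25.0) − 1/(-17.04) = 0.01869, so d_i2 = 53.52 cm; m₂ = −d_i2/d_o2 = +3.141.
m = m₁·m₂ = (-0.2121)(+3.141) = -0.666.

m = -0.666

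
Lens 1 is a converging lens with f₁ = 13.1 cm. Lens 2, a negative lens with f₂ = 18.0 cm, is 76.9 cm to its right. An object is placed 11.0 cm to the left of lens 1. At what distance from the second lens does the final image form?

Lens 1: 1/d_i1 = 1/f₁ − 1/d_o1 = 1/(13.1) − 1/(11.0) = -0.01457, so d_i1 = -68.62 cm.
The intermediate image is 68.62 cm to the left of lens 1 (virtual), which is 76.9 − (-68.62) = 145.5 cm to the left of lens 2, so d_o2 = +145.5 cm.
Lens 2 is diverging, so f₂ = −18.0 cm.
Lens 2: 1/d_i2 = 1/f₂ − 1/d_o2 = 1/(-18.0) − 1/(145.5) = -0.06243, so d_i2 = -16.0 cm.
The final image is virtual, 16.0 cm to the left of lens 2 (overall magnification ≈ 0.69).

16.0 cm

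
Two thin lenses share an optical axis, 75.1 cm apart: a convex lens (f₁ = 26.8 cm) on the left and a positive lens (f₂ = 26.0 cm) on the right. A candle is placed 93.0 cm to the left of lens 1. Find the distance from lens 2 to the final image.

85.0 cm

Lens 1: 1/d_i1 = 1/f₁ − 1/d_o1 = 1/(26.8) − 1/(93.0) = 0.02656, so d_i1 = 37.65 cm.
The intermediate image is 37.65 cm to the right of lens 1, which is 75.1 − (37.65) = 37.45 cm to the left of lens 2, so d_o2 = +37.45 cm.
Lens 2: 1/d_i2 = 1/f₂ − 1/d_o2 = 1/(26.0) − 1/(37.45) = 0.01176, so d_i2 = 85.0 cm.
The final image is real, 85.0 cm to the right of lens 2 (overall magnification ≈ 0.92).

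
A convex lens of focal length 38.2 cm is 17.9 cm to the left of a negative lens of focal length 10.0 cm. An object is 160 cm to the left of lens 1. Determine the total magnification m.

Lens 1: 1/d_i1 = 1/(38.2) − 1/(160) = 0.01993, so d_i1 = 50.18 cm; m₁ = −d_i1/d_o1 = -0.3136.
d_o2 = 17.9 − (50.18) = -32.28 cm (virtual object).
f₂ = −10.0 cm (diverging).
Lens 2: 1/d_i2 = 1/(-10.0) − 1/(-32.28) = -0.06902, so d_i2 = -14.49 cm; m₂ = −d_i2/d_o2 = -0.4488.
m = m₁·m₂ = (-0.3136)(-0.4488) = +0.141.

m = +0.141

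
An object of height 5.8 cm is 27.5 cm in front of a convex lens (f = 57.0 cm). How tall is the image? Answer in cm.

1/d_i = 1/f − 1/d_o = 1/(57.00) − 1/(27.5) = -0.01882, so d_i = -53.14 cm.
m = −d_i/d_o = +1.932.
|h_i| = |m|·h_o = 1.932 × 5.8 = 11.2 cm. The image is virtual, upright and enlarged, on the same side as the object.

11.2 cm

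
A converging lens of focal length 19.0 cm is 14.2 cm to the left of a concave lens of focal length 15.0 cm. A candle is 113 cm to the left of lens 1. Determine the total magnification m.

Lens 1: 1/d_i1 = 1/(19.0) − 1/(113) = 0.04378, so d_i1 = 22.84 cm; m₁ = −d_i1/d_o1 = -0.2021.
d_o2 = 14.2 − (22.84) = -8.640 cm (virtual object).
f₂ = −15.0 cm (diverging).
Lens 2: 1/d_i2 = 1/(-15.0) − 1/(-8.640) = 0.04907, so d_i2 = 20.38 cm; m₂ = −d_i2/d_o2 = +2.358.
m = m₁·m₂ = (-0.2021)(+2.358) = -0.477.

m = -0.477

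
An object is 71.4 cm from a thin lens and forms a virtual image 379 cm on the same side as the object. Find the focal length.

Virtual image ⇒ d_i = −379 cm.
1/f = 1/d_o + 1/d_i = 1/(71.4) + 1/(-379) = 0.01137, so f = 88.0 cm.
Since f is positive, the thin lens is converging.

f = 88.0 cm (converging)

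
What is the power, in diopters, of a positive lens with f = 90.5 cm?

f = 90.5 cm = 0.905 m.
P = 1/f = 1/(0.905 m) = +1.10 D.

P = +1.10 D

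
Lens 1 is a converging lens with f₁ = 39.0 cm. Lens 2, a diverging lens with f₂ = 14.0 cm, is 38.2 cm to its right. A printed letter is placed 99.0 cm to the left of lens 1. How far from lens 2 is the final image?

Lens 1: 1/d_i1 = 1/f₁ − 1/d_o1 = 1/(39.0) − 1/(99.0) = 0.01554, so d_i1 = 64.35 cm.
The intermediate image is 64.35 cm to the right of lens 1, which lies 26.15 cm to the right of lens 2 — a virtual object — so d_o2 = −26.15 cm.
Lens 2 is diverging, so f₂ = −14.0 cm.
Lens 2: 1/d_i2 = 1/f₂ − 1/d_o2 = 1/(-14.0) − 1/(-26.15) = -0.03319, so d_i2 = -30.1 cm.
The final image is virtual, 30.1 cm to the left of lens 2 (overall magnification ≈ 0.75).

30.1 cm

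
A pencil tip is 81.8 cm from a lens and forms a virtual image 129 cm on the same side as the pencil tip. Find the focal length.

Virtual image ⇒ d_i = −129 cm.
1/f = 1/d_o + 1/d_i = 1/(81.8) + 1/(-129) = 0.004473, so f = 224 cm.
Since f is positive, the lens is converging.

f = 224 cm (converging)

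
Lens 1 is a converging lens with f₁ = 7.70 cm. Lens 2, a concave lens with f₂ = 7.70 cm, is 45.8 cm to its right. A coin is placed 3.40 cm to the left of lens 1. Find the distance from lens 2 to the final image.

6.71 cm

Lens 1: 1/d_i1 = 1/f₁ − 1/d_o1 = 1/(7.70) − 1/(3.40) = -0.1642, so d_i1 = -6.088 cm.
The intermediate image is 6.088 cm to the left of lens 1 (virtual), which is 45.8 − (-6.088) = 51.89 cm to the left of lens 2, so d_o2 = +51.89 cm.
Lens 2 is diverging, so f₂ = −7.70 cm.
Lens 2: 1/d_i2 = 1/f₂ − 1/d_o2 = 1/(-7.70) − 1/(51.89) = -0.1491, so d_i2 = -6.71 cm.
The final image is virtual, 6.71 cm to the left of lens 2 (overall magnification ≈ 0.23).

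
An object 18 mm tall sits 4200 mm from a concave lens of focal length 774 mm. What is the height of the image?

For a concave lens, f = -774 mm.
1/d_i = 1/f − 1/d_o = 1/(-774.0) − 1/(4200) = -0.001530, so d_i = -653.6 mm.
m = −d_i/d_o = +0.1556.
|h_i| = |m|·h_o = 0.1556 × 18 = 2.80 mm. The image is virtual, upright and reduced, on the same side as the object.

2.80 mm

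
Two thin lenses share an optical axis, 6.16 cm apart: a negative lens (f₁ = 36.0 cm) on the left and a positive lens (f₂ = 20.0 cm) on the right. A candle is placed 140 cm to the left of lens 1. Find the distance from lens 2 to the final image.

Lens 1 is diverging, so f₁ = −36.0 cm.
Lens 1: 1/d_i1 = 1/f₁ − 1/d_o1 = 1/(-36.0) − 1/(140) = -0.03492, so d_i1 = -28.64 cm.
The intermediate image is 28.64 cm to the left of lens 1 (virtual), which is 6.16 − (-28.64) = 34.80 cm to the left of lens 2, so d_o2 = +34.80 cm.
Lens 2: 1/d_i2 = 1/f₂ − 1/d_o2 = 1/(20.0) − 1/(34.80) = 0.02126, so d_i2 = 47.0 cm.
The final image is real, 47.0 cm to the right of lens 2 (overall magnification ≈ -0.28).

47.0 cm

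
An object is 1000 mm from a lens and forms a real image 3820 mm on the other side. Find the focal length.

f = 793 mm (converging)

Real image ⇒ d_i = +3820 mm.
1/f = 1/d_o + 1/d_i = 1/(1000) + 1/(3820) = 0.001262, so f = 793 mm.
Since f is positive, the lens is converging.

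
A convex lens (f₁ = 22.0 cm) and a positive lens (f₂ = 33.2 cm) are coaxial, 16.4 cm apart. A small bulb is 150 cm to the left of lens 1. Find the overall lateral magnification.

Lens 1: 1/d_i1 = 1/(22.0) − 1/(150) = 0.03879, so d_i1 = 25.78 cm; m₁ = −d_i1/d_o1 = -0.1719.
d_o2 = 16.4 − (25.78) = -9.380 cm (virtual object).
Lens 2: 1/d_i2 = 1/(33.2) − 1/(-9.380) = 0.1367, so d_i2 = 7.314 cm; m₂ = −d_i2/d_o2 = +0.7797.
m = m₁·m₂ = (-0.1719)(+0.7797) = -0.134.

m = -0.134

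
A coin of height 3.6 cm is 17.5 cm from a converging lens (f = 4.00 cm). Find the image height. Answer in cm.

1/d_i = 1/f − 1/d_o = 1/(4.000) − 1/(17.5) = 0.1929, so d_i = 5.185 cm.
m = −d_i/d_o = -0.2963.
|h_i| = |m|·h_o = 0.2963 × 3.6 = 1.07 cm. The image is real, inverted and reduced, on the far side of the lens.

1.07 cm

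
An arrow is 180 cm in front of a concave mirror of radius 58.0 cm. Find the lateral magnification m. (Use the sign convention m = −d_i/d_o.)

f = R/2 = 58.0/2 = 29.00 cm.
1/d_i = 1/f − 1/d_o = 1/(29.00) − 1/(180) = 0.02893, so d_i = 34.57 cm.
m = −d_i/d_o = −(34.57)/(180) = -0.192.
The image is real, inverted and reduced, in front of the mirror.

m = -0.192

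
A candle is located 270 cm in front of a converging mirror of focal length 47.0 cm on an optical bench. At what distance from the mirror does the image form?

56.9 cm

Mirror equation: 1/v = 1/f − 1/u = 1/(47.00) − 1/(270) = 0.02128 − 0.003704 = 0.01757, so v = 56.9 cm.
The image is real, inverted and reduced, in front of the mirror.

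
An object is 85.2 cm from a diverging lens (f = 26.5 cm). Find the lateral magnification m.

For a diverging lens, f = -26.5 cm.
1/d_i = 1/f − 1/d_o = 1/(-26.50) − 1/(85.2) = -0.04947, so d_i = -20.21 cm.
m = −d_i/d_o = −(-20.21)/(85.2) = +0.237.
The image is virtual, upright and reduced, on the same side as the object.

m = +0.237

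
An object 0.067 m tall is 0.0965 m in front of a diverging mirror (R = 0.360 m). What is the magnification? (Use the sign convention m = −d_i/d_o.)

m = +0.651

f = R/2 = 0.360/2 = 0.1800 m; for a diverging mirror, f = -0.1800 m.
1/d_i = 1/f − 1/d_o = 1/(-0.1800) − 1/(0.0965) = -15.92, so d_i = -0.06282 m.
m = −d_i/d_o = −(-0.06282)/(0.0965) = +0.651.
The image is virtual, upright and reduced, behind the mirror.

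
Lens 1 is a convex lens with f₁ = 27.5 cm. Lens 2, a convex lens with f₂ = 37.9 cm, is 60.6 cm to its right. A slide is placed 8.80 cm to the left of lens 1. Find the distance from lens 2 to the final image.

78.2 cm

Lens 1: 1/d_i1 = 1/f₁ − 1/d_o1 = 1/(27.5) − 1/(8.80) = -0.07727, so d_i1 = -12.94 cm.
The intermediate image is 12.94 cm to the left of lens 1 (virtual), which is 60.6 − (-12.94) = 73.54 cm to the left of lens 2, so d_o2 = +73.54 cm.
Lens 2: 1/d_i2 = 1/f₂ − 1/d_o2 = 1/(37.9) − 1/(73.54) = 0.01279, so d_i2 = 78.2 cm.
The final image is real, 78.2 cm to the right of lens 2 (overall magnification ≈ -1.6).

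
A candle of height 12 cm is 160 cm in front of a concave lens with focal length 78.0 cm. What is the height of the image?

3.93 cm

For a concave lens, f = -78.0 cm.
1/d_i = 1/f − 1/d_o = 1/(-78.00) − 1/(160) = -0.01907, so d_i = -52.44 cm.
m = −d_i/d_o = +0.3277.
|h_i| = |m|·h_o = 0.3277 × 12 = 3.93 cm. The image is virtual, upright and reduced, on the same side as the object.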